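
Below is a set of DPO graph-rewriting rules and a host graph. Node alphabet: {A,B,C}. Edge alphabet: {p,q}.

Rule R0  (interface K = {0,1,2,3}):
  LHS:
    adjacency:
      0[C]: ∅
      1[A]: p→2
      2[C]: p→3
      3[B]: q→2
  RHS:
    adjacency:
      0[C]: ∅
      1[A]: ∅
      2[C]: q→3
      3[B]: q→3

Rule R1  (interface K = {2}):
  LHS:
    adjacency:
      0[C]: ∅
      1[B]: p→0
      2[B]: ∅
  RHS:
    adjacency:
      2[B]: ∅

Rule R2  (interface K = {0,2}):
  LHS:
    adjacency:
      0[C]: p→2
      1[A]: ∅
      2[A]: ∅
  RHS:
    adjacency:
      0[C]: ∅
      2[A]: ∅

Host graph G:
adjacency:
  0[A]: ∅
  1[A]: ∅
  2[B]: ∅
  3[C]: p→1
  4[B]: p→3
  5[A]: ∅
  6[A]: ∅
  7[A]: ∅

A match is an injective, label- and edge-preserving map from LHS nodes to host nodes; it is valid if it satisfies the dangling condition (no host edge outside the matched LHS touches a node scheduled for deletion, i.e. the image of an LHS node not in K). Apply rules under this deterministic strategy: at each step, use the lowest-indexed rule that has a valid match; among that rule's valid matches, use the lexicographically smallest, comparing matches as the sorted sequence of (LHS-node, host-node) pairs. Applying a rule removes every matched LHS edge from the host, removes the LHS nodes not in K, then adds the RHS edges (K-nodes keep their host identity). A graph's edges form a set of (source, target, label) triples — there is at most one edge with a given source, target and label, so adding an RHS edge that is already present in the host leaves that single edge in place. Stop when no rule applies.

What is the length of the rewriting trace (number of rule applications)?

initial: |V|=8 |E|=2  E = 3-p->1 4-p->3
step 1: apply R2 at {0↦3, 1↦0, 2↦1}  → |V|=7 |E|=1  E = 4-p->3
step 2: apply R1 at {0↦3, 1↦4, 2↦2}  → |V|=5 |E|=0  E = ∅
final graph: no rule applies after step 2

Answer: 2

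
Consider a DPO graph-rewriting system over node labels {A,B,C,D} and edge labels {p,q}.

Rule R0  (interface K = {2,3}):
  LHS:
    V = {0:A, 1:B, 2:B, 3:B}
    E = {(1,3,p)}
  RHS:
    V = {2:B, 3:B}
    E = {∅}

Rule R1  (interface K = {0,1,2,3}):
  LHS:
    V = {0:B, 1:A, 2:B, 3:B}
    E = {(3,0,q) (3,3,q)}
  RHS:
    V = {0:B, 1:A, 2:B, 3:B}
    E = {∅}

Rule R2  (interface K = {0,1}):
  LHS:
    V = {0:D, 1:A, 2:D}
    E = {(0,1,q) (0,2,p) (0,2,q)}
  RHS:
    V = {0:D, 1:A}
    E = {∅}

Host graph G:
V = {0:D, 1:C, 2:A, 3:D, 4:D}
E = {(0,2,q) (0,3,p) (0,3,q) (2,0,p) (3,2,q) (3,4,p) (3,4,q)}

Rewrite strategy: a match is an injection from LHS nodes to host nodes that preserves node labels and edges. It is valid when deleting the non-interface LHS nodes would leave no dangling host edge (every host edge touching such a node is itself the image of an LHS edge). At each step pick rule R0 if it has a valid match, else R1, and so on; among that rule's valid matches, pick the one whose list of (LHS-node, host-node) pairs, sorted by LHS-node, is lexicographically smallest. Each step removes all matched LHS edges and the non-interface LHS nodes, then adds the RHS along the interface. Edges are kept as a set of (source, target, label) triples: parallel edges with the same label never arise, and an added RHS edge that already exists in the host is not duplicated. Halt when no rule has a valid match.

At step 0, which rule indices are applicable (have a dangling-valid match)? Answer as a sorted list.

R0: no valid match — LHS pattern not found
R1: no valid match — LHS pattern not found
R2: 1 valid match — {0↦3, 1↦2, 2↦4}

Answer: [R2]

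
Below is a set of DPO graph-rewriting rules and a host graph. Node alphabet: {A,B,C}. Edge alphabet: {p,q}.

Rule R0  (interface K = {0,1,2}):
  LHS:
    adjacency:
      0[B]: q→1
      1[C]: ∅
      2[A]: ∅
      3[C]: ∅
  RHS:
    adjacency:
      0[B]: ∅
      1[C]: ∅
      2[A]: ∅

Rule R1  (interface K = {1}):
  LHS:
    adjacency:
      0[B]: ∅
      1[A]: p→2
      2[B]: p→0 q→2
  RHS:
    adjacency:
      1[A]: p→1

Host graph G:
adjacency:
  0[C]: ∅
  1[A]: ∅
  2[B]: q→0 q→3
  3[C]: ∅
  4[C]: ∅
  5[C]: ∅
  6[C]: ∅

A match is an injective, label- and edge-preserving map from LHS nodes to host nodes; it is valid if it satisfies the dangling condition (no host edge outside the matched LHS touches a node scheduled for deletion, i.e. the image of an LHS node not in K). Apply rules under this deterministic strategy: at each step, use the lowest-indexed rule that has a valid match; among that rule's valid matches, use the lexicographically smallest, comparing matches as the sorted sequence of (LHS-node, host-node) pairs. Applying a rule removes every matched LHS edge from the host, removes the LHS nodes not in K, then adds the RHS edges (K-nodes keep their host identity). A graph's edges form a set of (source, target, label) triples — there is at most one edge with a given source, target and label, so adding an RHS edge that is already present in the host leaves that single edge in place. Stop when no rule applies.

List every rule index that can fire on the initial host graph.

Answer: [R0]

Derivation:
R0: 6 valid matches — {0↦2, 1↦0, 2↦1, 3↦4}, {0↦2, 1↦0, 2↦1, 3↦5}, {0↦2, 1↦0, 2↦1, 3↦6} (+3 more)
R1: no valid match — LHS pattern not found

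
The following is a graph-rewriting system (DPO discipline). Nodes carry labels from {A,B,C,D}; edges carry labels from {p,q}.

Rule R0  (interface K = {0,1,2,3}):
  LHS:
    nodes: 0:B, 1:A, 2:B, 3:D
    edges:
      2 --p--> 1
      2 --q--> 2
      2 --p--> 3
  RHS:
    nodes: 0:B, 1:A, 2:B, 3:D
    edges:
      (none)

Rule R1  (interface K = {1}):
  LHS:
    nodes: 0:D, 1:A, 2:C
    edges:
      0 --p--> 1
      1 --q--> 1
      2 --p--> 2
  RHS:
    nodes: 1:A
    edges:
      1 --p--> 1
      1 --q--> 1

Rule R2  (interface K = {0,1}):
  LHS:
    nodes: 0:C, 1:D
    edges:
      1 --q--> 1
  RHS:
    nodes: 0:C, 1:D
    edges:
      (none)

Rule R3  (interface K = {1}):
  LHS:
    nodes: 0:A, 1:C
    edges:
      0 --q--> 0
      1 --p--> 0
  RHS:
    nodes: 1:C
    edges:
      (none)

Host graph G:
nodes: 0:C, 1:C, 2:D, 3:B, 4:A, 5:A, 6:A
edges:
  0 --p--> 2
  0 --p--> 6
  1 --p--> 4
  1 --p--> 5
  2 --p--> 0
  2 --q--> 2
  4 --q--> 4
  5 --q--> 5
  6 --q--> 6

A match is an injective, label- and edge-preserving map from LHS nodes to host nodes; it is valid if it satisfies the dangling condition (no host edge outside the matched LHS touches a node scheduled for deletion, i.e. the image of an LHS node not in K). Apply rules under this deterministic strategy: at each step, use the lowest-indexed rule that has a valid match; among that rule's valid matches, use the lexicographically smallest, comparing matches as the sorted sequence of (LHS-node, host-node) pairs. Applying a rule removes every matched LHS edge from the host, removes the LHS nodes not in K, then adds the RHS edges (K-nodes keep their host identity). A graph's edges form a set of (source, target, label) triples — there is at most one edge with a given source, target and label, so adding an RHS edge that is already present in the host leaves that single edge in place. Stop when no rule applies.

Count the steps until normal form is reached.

start.  V:7 E:9  edges: 0-p->2 0-p->6 1-p->4 1-p->5 2-p->0 2-q->2 4-q->4 5-q->5 6-q->6
1. fire R2 via {0↦0, 1↦2}  →  V:7 E:8  edges: 0-p->2 0-p->6 1-p->4 1-p->5 2-p->0 4-q->4 5-q->5 6-q->6
2. fire R3 via {0↦4, 1↦1}  →  V:6 E:6  edges: 0-p->2 0-p->6 1-p->5 2-p->0 5-q->5 6-q->6
3. fire R3 via {0↦5, 1↦1}  →  V:5 E:4  edges: 0-p->2 0-p->6 2-p->0 6-q->6
4. fire R3 via {0↦6, 1↦0}  →  V:4 E:2  edges: 0-p->2 2-p->0
normal form: no rule applies after step 4

Answer: 4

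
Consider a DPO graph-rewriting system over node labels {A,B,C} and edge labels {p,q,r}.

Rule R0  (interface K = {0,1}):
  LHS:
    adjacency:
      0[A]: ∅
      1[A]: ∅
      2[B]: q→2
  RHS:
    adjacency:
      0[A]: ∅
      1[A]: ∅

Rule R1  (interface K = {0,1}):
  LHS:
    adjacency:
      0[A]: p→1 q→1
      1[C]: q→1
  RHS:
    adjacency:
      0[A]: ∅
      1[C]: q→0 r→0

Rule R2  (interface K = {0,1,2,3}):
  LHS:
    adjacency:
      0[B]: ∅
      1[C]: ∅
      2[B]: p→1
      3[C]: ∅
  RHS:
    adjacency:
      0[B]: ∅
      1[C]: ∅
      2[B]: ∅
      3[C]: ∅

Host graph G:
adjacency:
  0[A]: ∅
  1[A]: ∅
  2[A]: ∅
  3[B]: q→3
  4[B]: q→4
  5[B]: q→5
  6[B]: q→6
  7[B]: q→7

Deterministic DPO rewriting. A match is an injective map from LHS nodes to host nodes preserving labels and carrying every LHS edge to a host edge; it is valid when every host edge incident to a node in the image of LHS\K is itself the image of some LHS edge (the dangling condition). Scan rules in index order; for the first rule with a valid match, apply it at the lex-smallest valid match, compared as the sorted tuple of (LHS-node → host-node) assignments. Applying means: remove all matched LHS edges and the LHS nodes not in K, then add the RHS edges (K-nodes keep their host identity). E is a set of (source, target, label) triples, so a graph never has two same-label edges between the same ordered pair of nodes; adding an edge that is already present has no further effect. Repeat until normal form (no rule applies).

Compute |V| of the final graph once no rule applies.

[0] host  ⇒  8 nodes, 5 edges  {3-q->3 4-q->4 5-q->5 6-q->6 7-q->7}
[1] R0 @ {0↦0, 1↦1, 2↦3}  ⇒  7 nodes, 4 edges  {4-q->4 5-q->5 6-q->6 7-q->7}
[2] R0 @ {0↦0, 1↦1, 2↦4}  ⇒  6 nodes, 3 edges  {5-q->5 6-q->6 7-q->7}
[3] R0 @ {0↦0, 1↦1, 2↦5}  ⇒  5 nodes, 2 edges  {6-q->6 7-q->7}
[4] R0 @ {0↦0, 1↦1, 2↦6}  ⇒  4 nodes, 1 edges  {7-q->7}
[5] R0 @ {0↦0, 1↦1, 2↦7}  ⇒  3 nodes, 0 edges  {∅}
final graph: no rule applies after step 5
NF nodes: {0:A, 1:A, 2:A}

Answer: 3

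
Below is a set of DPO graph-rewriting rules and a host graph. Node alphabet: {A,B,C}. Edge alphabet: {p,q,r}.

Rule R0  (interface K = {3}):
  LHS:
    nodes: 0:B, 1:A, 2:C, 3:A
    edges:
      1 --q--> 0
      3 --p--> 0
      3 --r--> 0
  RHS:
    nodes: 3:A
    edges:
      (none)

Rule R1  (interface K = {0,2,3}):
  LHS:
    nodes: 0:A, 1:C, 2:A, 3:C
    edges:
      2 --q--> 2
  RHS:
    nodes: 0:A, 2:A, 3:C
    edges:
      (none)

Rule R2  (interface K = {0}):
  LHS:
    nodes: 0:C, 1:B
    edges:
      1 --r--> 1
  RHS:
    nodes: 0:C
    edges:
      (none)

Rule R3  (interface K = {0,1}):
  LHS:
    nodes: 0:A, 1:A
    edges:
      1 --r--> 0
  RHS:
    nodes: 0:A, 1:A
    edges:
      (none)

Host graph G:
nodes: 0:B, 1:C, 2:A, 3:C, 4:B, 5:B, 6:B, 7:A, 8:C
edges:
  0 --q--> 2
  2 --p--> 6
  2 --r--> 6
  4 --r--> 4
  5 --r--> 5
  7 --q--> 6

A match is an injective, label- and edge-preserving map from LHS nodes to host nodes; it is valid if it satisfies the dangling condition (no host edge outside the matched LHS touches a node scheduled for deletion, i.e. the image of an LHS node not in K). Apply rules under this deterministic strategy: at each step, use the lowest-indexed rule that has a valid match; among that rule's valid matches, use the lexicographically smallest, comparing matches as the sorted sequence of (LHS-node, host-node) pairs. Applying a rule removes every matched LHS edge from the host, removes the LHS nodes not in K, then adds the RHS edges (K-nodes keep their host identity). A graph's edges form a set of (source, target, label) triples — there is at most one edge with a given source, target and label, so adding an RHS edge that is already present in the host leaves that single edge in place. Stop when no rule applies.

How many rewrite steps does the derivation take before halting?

Answer: 3

Rewrite trace:
start.  V:9 E:6  edges: 0-q->2 2-p->6 2-r->6 4-r->4 5-r->5 7-q->6
1. fire R0 via {0↦6, 1↦7, 2↦1, 3↦2}  →  V:6 E:3  edges: 0-q->2 4-r->4 5-r->5
2. fire R2 via {0↦3, 1↦4}  →  V:5 E:2  edges: 0-q->2 5-r->5
3. fire R2 via {0↦3, 1↦5}  →  V:4 E:1  edges: 0-q->2
final graph: no rule applies after step 3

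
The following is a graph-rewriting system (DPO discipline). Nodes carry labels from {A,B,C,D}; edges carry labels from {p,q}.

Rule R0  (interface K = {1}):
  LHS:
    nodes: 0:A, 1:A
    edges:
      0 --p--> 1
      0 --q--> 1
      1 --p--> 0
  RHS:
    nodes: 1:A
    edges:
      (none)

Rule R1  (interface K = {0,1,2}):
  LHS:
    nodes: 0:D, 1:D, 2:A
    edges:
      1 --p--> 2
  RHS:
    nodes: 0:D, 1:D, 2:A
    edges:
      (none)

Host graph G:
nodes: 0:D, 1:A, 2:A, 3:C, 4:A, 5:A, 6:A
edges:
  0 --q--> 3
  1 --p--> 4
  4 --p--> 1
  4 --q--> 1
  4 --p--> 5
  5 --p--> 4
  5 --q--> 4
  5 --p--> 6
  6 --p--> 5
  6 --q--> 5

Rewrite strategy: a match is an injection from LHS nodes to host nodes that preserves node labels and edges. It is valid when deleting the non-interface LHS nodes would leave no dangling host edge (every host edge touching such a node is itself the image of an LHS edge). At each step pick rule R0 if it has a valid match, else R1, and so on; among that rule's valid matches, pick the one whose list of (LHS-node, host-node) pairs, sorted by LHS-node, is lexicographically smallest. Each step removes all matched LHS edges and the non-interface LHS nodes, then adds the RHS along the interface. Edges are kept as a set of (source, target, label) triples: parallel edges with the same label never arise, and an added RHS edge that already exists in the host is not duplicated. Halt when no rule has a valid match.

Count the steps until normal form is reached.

Answer: 3

Rewrite trace:
[0] host  ⇒  7 nodes, 10 edges  {0-q->3 1-p->4 4-p->1 4-q->1 4-p->5 5-p->4 5-q->4 5-p->6 6-p->5 6-q->5}
[1] R0 @ {0↦6, 1↦5}  ⇒  6 nodes, 7 edges  {0-q->3 1-p->4 4-p->1 4-q->1 4-p->5 5-p->4 5-q->4}
[2] R0 @ {0↦5, 1↦4}  ⇒  5 nodes, 4 edges  {0-q->3 1-p->4 4-p->1 4-q->1}
[3] R0 @ {0↦4, 1↦1}  ⇒  4 nodes, 1 edges  {0-q->3}
final graph: no rule applies after step 3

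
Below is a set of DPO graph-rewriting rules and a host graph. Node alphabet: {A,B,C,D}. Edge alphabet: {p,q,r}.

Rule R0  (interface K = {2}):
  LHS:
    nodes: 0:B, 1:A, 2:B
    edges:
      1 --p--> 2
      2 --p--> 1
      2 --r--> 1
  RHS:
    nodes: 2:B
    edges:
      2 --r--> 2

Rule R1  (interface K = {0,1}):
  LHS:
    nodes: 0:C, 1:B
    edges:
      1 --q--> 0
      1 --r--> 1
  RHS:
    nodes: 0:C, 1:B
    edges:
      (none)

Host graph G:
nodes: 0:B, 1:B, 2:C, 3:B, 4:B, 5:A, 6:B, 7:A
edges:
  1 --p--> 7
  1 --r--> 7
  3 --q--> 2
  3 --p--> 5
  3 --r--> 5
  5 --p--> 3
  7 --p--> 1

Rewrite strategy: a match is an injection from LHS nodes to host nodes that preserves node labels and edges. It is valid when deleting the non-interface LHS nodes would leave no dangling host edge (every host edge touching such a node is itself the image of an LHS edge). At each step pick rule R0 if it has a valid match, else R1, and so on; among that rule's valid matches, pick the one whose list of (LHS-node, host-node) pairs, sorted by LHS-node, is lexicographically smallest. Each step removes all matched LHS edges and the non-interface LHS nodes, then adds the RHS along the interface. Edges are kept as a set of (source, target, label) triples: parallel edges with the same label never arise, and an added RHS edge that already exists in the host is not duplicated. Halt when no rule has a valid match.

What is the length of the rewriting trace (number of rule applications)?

[0] host  ⇒  8 nodes, 7 edges  {1-p->7 1-r->7 3-q->2 3-p->5 3-r->5 5-p->3 7-p->1}
[1] R0 @ {0↦0, 1↦5, 2↦3}  ⇒  6 nodes, 5 edges  {1-p->7 1-r->7 3-q->2 3-r->3 7-p->1}
[2] R0 @ {0↦4, 1↦7, 2↦1}  ⇒  4 nodes, 3 edges  {1-r->1 3-q->2 3-r->3}
[3] R1 @ {0↦2, 1↦3}  ⇒  4 nodes, 1 edges  {1-r->1}
final graph: no rule applies after step 3

Answer: 3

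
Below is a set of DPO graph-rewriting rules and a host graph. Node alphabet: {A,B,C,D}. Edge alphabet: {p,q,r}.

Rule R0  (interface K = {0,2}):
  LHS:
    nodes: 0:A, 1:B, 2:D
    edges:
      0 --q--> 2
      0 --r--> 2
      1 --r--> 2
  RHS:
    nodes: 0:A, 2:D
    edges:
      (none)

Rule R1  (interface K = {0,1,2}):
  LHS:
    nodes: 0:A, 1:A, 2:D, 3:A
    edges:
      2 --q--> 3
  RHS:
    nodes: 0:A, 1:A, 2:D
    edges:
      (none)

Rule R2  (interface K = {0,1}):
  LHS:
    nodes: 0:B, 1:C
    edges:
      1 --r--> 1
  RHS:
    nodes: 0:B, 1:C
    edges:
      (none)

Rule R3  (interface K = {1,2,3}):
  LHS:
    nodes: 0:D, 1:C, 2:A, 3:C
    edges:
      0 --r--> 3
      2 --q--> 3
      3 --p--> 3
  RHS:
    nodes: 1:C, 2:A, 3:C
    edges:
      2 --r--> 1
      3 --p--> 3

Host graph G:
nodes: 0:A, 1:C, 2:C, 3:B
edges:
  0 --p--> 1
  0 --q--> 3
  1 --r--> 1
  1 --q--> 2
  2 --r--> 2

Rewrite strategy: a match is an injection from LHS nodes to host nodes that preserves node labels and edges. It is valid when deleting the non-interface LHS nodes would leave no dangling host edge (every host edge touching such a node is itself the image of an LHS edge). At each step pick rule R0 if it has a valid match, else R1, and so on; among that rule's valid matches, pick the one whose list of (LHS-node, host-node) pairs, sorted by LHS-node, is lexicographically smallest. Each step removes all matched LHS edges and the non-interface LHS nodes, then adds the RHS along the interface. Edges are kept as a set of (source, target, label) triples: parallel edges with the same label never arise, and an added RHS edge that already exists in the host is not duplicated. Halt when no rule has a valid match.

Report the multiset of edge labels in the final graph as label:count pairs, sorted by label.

Answer: p:1 q:2

Derivation:
initial: |V|=4 |E|=5  E = 0-p->1 0-q->3 1-r->1 1-q->2 2-r->2
step 1: apply R2 at {0↦3, 1↦1}  → |V|=4 |E|=4  E = 0-p->1 0-q->3 1-q->2 2-r->2
step 2: apply R2 at {0↦3, 1↦2}  → |V|=4 |E|=3  E = 0-p->1 0-q->3 1-q->2
final graph: no rule applies after step 2
NF edges: [(0, 1, 'p'), (0, 3, 'q'), (1, 2, 'q')]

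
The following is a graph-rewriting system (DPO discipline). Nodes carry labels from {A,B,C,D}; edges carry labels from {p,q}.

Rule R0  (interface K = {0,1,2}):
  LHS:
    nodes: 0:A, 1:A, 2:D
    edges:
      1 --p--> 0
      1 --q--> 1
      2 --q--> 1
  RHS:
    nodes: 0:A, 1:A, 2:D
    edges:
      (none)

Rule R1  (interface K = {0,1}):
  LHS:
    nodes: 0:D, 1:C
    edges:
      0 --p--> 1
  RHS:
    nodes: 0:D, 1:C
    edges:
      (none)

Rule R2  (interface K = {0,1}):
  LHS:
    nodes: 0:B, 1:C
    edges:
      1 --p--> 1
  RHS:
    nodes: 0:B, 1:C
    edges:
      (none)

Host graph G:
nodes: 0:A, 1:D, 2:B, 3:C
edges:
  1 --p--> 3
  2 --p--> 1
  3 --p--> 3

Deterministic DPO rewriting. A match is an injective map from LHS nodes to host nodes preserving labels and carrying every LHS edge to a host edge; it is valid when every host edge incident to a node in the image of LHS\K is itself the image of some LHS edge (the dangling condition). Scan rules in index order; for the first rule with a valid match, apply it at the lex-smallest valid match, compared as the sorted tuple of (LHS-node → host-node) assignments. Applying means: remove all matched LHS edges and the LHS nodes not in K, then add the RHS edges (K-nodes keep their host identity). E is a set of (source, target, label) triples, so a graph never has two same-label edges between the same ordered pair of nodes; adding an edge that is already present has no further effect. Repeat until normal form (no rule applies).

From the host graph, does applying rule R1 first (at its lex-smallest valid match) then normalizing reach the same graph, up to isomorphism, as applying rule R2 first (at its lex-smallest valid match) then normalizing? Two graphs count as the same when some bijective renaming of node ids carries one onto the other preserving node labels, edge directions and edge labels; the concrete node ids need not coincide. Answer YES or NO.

Answer: YES

Steps:
branch R1-first: apply at {0↦1, 1↦3} → |E|=2, then 1 more step(s) → NF |V|=4 |E|=1 V={0:A, 1:D, 2:B, 3:C} E=2-p->1
branch R2-first: apply at {0↦2, 1↦3} → |E|=2, then 1 more step(s) → NF |V|=4 |E|=1 V={0:A, 1:D, 2:B, 3:C} E=2-p->1
graphs isomorphic (equal up to label-preserving node renaming)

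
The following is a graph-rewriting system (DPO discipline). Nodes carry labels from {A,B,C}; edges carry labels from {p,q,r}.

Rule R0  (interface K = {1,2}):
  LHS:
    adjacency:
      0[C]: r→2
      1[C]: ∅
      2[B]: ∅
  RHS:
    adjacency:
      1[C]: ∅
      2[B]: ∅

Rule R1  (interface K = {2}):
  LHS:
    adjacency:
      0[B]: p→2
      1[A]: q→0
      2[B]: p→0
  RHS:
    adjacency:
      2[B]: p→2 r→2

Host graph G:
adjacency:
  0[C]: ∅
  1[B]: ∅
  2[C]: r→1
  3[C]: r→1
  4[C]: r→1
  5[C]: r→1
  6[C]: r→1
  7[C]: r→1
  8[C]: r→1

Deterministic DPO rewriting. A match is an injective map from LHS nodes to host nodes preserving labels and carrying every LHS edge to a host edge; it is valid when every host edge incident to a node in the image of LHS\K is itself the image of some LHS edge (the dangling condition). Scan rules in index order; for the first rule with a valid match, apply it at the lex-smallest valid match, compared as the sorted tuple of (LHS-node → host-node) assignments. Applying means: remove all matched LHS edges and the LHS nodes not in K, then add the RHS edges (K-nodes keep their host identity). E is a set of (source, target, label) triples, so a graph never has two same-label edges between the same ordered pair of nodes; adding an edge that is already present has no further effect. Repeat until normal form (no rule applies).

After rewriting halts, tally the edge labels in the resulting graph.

Answer: (no edges)

Steps:
[0] host  ⇒  9 nodes, 7 edges  {2-r->1 3-r->1 4-r->1 5-r->1 6-r->1 7-r->1 8-r->1}
[1] R0 @ {0↦2, 1↦0, 2↦1}  ⇒  8 nodes, 6 edges  {3-r->1 4-r->1 5-r->1 6-r->1 7-r->1 8-r->1}
[2] R0 @ {0↦3, 1↦0, 2↦1}  ⇒  7 nodes, 5 edges  {4-r->1 5-r->1 6-r->1 7-r->1 8-r->1}
[3] R0 @ {0↦4, 1↦0, 2↦1}  ⇒  6 nodes, 4 edges  {5-r->1 6-r->1 7-r->1 8-r->1}
[4] R0 @ {0↦5, 1↦0, 2↦1}  ⇒  5 nodes, 3 edges  {6-r->1 7-r->1 8-r->1}
[5] R0 @ {0↦6, 1↦0, 2↦1}  ⇒  4 nodes, 2 edges  {7-r->1 8-r->1}
[6] R0 @ {0↦7, 1↦0, 2↦1}  ⇒  3 nodes, 1 edges  {8-r->1}
[7] R0 @ {0↦8, 1↦0, 2↦1}  ⇒  2 nodes, 0 edges  {∅}
final graph: no rule applies after step 7
NF edges: []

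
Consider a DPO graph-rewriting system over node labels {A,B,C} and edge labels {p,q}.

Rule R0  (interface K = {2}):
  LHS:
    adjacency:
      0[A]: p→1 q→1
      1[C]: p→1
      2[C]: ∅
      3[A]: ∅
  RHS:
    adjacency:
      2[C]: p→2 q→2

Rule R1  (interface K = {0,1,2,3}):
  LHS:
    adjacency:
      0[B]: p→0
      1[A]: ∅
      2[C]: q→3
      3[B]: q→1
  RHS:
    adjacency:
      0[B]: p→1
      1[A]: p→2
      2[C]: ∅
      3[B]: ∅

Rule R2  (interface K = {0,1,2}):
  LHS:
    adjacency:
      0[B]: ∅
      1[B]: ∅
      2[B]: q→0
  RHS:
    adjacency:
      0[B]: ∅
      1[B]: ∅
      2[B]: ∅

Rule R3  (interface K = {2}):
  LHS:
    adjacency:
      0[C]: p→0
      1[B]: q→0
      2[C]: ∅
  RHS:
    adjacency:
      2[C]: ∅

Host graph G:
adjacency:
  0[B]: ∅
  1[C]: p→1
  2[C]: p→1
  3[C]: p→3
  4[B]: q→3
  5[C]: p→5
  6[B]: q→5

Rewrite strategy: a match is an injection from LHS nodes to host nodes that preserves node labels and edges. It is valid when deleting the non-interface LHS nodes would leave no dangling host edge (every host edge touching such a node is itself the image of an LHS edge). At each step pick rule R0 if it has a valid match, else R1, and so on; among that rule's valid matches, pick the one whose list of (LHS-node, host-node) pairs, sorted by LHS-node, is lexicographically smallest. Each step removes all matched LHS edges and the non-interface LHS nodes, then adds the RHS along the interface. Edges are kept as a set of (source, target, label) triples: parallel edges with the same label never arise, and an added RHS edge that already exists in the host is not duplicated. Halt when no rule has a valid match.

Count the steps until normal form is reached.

[0] host  ⇒  7 nodes, 6 edges  {1-p->1 2-p->1 3-p->3 4-q->3 5-p->5 6-q->5}
[1] R3 @ {0↦3, 1↦4, 2↦1}  ⇒  5 nodes, 4 edges  {1-p->1 2-p->1 5-p->5 6-q->5}
[2] R3 @ {0↦5, 1↦6, 2↦1}  ⇒  3 nodes, 2 edges  {1-p->1 2-p->1}
final graph: no rule applies after step 2

Answer: 2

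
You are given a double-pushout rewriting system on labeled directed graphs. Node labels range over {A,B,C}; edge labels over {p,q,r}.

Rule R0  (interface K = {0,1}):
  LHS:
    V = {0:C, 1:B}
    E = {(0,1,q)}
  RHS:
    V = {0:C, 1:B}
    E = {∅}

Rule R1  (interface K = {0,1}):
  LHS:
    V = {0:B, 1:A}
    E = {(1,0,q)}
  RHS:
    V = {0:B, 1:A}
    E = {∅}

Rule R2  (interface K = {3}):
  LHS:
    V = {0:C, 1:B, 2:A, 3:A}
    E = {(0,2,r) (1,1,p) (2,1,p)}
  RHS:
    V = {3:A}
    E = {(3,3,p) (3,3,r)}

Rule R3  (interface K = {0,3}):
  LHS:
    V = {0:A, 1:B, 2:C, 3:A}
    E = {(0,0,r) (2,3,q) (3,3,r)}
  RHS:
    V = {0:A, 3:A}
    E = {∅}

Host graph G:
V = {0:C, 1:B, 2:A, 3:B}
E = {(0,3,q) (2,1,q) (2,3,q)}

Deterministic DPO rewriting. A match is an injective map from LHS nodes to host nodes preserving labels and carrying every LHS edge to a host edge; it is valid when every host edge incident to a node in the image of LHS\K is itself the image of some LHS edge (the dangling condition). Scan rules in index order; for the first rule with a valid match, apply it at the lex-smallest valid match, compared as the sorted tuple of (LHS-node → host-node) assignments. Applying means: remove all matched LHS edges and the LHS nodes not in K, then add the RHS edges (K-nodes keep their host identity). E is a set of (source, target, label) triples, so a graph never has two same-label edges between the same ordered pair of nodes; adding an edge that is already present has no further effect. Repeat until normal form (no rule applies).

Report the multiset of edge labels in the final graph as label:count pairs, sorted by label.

start.  V:4 E:3  edges: 0-q->3 2-q->1 2-q->3
1. fire R0 via {0↦0, 1↦3}  →  V:4 E:2  edges: 2-q->1 2-q->3
2. fire R1 via {0↦1, 1↦2}  →  V:4 E:1  edges: 2-q->3
3. fire R1 via {0↦3, 1↦2}  →  V:4 E:0  edges: ∅
normal form: no rule applies after step 3
NF edges: []

Answer: (no edges)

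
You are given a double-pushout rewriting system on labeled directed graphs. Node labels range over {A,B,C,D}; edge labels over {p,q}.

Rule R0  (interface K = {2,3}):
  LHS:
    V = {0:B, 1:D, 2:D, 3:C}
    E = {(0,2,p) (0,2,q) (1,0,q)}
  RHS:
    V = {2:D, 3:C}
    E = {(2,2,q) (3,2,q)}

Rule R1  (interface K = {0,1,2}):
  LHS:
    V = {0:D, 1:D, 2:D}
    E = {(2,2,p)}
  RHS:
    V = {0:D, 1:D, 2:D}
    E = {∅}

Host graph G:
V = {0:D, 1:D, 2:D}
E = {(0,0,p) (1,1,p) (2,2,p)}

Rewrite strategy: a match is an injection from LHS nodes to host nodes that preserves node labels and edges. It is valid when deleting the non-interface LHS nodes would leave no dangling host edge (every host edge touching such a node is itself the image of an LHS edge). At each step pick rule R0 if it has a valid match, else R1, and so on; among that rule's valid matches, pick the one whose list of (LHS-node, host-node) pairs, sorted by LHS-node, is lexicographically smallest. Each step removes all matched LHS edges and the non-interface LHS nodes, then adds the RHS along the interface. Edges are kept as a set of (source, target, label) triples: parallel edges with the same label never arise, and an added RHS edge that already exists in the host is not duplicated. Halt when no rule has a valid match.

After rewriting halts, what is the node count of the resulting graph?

Answer: 3

Steps:
start.  V:3 E:3  edges: 0-p->0 1-p->1 2-p->2
1. fire R1 via {0↦0, 1↦1, 2↦2}  →  V:3 E:2  edges: 0-p->0 1-p->1
2. fire R1 via {0↦0, 1↦2, 2↦1}  →  V:3 E:1  edges: 0-p->0
3. fire R1 via {0↦1, 1↦2, 2↦0}  →  V:3 E:0  edges: ∅
normal form: no rule applies after step 3
NF nodes: {0:D, 1:D, 2:D}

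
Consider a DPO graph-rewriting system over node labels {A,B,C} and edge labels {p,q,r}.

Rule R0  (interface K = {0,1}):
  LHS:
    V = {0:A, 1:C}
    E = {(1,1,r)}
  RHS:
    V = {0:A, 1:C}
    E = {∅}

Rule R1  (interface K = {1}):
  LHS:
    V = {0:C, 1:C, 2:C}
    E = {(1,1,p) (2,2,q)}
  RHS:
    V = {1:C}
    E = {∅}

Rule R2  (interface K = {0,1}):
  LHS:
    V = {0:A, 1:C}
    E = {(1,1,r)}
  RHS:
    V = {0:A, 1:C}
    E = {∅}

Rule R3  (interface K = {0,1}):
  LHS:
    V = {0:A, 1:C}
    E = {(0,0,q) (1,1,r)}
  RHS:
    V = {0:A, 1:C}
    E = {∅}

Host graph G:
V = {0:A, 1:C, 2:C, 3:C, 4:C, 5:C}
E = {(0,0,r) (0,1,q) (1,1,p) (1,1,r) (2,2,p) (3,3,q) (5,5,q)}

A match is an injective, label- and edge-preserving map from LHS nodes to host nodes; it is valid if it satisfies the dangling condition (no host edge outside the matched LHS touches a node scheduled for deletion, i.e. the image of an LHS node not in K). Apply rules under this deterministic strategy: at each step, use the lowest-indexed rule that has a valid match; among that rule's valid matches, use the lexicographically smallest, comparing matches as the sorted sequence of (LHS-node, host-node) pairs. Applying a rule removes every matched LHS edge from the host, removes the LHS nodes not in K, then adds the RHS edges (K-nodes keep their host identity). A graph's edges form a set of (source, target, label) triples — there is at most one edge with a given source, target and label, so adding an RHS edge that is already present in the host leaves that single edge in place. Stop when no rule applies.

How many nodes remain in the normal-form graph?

[0] host  ⇒  6 nodes, 7 edges  {0-r->0 0-q->1 1-p->1 1-r->1 2-p->2 3-q->3 5-q->5}
[1] R0 @ {0↦0, 1↦1}  ⇒  6 nodes, 6 edges  {0-r->0 0-q->1 1-p->1 2-p->2 3-q->3 5-q->5}
[2] R1 @ {0↦4, 1↦1, 2↦3}  ⇒  4 nodes, 4 edges  {0-r->0 0-q->1 2-p->2 5-q->5}
normal form: no rule applies after step 2
NF nodes: {0:A, 1:C, 2:C, 5:C}

Answer: 4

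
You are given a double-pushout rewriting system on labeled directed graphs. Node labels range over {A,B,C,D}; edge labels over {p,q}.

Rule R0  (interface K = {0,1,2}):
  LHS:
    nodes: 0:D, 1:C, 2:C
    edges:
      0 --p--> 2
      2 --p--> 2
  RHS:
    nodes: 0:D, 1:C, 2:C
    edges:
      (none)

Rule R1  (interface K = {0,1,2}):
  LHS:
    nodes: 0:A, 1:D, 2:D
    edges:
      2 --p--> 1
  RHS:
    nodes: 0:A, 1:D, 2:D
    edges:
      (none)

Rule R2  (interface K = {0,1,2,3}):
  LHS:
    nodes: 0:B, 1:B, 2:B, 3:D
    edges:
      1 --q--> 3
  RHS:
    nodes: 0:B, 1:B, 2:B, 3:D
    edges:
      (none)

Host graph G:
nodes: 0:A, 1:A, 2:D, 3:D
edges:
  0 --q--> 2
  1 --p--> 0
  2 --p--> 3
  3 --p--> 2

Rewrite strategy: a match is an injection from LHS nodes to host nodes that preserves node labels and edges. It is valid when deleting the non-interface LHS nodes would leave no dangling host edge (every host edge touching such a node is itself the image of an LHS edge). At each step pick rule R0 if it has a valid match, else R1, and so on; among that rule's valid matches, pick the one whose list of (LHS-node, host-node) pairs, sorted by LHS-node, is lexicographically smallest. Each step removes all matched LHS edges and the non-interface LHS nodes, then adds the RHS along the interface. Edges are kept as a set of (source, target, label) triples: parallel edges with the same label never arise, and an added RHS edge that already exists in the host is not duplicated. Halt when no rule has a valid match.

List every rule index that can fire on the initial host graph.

Answer: [R1]

Steps:
R0: no valid match — LHS pattern not found
R1: 4 valid matches — {0↦0, 1↦2, 2↦3}, {0↦0, 1↦3, 2↦2}, {0↦1, 1↦2, 2↦3} (+1 more)
R2: no valid match — LHS pattern not found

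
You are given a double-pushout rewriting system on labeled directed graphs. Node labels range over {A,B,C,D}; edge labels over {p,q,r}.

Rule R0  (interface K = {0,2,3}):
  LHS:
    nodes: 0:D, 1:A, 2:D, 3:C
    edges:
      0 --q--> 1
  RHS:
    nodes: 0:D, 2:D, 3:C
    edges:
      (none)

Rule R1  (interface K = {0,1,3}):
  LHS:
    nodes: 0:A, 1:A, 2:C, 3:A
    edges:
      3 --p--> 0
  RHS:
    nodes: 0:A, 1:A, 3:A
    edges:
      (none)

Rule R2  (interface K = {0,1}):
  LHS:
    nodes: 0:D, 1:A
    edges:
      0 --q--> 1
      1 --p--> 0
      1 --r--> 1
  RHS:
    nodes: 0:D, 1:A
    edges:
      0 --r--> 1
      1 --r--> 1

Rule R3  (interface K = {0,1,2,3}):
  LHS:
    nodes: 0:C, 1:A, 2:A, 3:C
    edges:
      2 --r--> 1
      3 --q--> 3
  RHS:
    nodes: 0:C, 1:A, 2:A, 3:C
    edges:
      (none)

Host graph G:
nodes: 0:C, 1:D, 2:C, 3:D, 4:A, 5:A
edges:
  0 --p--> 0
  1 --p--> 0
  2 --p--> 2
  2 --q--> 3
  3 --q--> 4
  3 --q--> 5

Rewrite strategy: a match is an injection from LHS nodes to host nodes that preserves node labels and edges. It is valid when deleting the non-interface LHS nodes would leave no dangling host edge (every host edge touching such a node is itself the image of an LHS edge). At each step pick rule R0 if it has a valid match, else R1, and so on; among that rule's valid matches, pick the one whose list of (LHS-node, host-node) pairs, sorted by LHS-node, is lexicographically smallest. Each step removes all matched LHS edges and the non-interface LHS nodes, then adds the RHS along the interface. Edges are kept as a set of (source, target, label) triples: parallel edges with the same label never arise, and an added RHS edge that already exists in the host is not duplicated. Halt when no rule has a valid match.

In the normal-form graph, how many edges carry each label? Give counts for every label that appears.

Answer: p:3 q:1

Derivation:
start.  V:6 E:6  edges: 0-p->0 1-p->0 2-p->2 2-q->3 3-q->4 3-q->5
1. fire R0 via {0↦3, 1↦4, 2↦1, 3↦0}  →  V:5 E:5  edges: 0-p->0 1-p->0 2-p->2 2-q->3 3-q->5
2. fire R0 via {0↦3, 1↦5, 2↦1, 3↦0}  →  V:4 E:4  edges: 0-p->0 1-p->0 2-p->2 2-q->3
halt: no rule applies after step 2
NF edges: [(0, 0, 'p'), (1, 0, 'p'), (2, 2, 'p'), (2, 3, 'q')]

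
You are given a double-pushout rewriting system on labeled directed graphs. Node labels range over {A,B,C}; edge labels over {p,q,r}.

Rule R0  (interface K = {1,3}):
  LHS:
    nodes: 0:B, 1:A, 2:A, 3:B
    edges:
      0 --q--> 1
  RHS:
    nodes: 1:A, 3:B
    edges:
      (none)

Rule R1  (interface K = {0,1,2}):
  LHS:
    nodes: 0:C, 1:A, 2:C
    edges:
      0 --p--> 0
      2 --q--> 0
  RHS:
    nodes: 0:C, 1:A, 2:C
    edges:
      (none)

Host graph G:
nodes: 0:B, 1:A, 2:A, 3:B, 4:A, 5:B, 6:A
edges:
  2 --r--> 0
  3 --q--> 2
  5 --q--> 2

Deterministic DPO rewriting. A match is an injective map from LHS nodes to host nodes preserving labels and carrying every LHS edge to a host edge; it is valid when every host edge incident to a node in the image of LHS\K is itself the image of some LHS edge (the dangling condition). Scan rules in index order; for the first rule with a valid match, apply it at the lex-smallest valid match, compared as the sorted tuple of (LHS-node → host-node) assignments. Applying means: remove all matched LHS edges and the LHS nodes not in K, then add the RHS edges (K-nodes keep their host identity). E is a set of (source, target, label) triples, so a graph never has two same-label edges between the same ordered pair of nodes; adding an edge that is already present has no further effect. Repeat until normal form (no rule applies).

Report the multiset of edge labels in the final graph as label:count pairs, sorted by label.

start.  V:7 E:3  edges: 2-r->0 3-q->2 5-q->2
1. fire R0 via {0↦3, 1↦2, 2↦1, 3↦0}  →  V:5 E:2  edges: 2-r->0 5-q->2
2. fire R0 via {0↦5, 1↦2, 2↦4, 3↦0}  →  V:3 E:1  edges: 2-r->0
normal form: no rule applies after step 2
NF edges: [(2, 0, 'r')]

Answer: r:1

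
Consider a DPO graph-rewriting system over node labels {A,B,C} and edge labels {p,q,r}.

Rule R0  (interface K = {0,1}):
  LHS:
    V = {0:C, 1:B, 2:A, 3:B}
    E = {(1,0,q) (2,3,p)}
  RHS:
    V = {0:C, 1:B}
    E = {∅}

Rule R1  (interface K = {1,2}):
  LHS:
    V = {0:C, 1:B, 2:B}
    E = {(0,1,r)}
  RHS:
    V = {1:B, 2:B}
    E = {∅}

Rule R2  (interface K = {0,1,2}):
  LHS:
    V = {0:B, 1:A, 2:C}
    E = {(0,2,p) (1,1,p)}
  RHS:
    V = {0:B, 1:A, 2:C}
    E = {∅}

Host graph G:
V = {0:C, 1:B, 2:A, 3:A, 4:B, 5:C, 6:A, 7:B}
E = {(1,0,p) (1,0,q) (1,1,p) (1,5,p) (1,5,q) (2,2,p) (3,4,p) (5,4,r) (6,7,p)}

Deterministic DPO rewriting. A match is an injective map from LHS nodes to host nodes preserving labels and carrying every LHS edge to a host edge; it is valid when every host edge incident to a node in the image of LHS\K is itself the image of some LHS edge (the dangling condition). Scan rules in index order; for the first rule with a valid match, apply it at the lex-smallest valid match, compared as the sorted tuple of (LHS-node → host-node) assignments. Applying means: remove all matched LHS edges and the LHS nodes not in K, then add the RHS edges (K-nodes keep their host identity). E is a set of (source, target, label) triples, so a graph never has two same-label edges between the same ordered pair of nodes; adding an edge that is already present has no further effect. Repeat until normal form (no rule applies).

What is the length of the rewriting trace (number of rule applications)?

Answer: 2

Steps:
[0] host  ⇒  8 nodes, 9 edges  {1-p->0 1-q->0 1-p->1 1-p->5 1-q->5 2-p->2 3-p->4 5-r->4 6-p->7}
[1] R0 @ {0↦0, 1↦1, 2↦6, 3↦7}  ⇒  6 nodes, 7 edges  {1-p->0 1-p->1 1-p->5 1-q->5 2-p->2 3-p->4 5-r->4}
[2] R2 @ {0↦1, 1↦2, 2↦0}  ⇒  6 nodes, 5 edges  {1-p->1 1-p->5 1-q->5 3-p->4 5-r->4}
normal form: no rule applies after step 2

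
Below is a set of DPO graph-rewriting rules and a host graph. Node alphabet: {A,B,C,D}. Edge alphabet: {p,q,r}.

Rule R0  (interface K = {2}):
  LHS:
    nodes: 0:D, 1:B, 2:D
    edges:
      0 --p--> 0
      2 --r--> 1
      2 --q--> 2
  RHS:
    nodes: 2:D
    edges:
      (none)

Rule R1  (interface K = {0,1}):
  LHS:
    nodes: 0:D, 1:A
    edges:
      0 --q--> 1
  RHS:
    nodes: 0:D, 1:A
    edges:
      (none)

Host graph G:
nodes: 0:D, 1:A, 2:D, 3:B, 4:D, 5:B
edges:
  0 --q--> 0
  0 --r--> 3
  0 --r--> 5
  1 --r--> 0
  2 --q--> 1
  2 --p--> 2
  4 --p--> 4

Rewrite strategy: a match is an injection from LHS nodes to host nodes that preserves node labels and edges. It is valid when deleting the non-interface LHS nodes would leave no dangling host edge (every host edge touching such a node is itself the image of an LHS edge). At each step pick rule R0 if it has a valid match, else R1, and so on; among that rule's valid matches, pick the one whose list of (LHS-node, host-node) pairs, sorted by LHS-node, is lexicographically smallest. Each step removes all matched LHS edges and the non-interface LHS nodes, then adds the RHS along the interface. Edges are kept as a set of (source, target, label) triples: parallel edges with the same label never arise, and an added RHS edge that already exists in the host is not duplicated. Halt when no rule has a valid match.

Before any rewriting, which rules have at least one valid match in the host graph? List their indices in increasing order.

R0: 2 valid matches — {0↦4, 1↦3, 2↦0}, {0↦4, 1↦5, 2↦0}
R1: 1 valid match — {0↦2, 1↦1}

Answer: [R0,R1]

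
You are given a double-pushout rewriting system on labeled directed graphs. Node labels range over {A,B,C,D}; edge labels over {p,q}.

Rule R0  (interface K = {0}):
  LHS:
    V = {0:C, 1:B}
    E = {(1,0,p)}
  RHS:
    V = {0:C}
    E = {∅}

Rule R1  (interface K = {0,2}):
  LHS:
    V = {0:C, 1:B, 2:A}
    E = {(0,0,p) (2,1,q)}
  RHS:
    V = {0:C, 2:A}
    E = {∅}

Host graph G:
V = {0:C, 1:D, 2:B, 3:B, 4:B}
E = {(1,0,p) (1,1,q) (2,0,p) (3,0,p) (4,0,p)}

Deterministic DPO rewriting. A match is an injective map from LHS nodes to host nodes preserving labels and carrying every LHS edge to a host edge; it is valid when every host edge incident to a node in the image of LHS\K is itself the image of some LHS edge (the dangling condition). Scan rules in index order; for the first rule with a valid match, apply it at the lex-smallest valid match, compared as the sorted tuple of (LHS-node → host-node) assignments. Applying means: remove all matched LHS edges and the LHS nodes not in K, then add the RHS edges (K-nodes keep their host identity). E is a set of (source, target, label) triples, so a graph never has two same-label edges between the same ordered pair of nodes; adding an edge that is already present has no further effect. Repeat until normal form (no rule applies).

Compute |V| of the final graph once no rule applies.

Answer: 2

Steps:
initial: |V|=5 |E|=5  E = 1-p->0 1-q->1 2-p->0 3-p->0 4-p->0
step 1: apply R0 at {0↦0, 1↦2}  → |V|=4 |E|=4  E = 1-p->0 1-q->1 3-p->0 4-p->0
step 2: apply R0 at {0↦0, 1↦3}  → |V|=3 |E|=3  E = 1-p->0 1-q->1 4-p->0
step 3: apply R0 at {0↦0, 1↦4}  → |V|=2 |E|=2  E = 1-p->0 1-q->1
halt: no rule applies after step 3
NF nodes: {0:C, 1:D}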